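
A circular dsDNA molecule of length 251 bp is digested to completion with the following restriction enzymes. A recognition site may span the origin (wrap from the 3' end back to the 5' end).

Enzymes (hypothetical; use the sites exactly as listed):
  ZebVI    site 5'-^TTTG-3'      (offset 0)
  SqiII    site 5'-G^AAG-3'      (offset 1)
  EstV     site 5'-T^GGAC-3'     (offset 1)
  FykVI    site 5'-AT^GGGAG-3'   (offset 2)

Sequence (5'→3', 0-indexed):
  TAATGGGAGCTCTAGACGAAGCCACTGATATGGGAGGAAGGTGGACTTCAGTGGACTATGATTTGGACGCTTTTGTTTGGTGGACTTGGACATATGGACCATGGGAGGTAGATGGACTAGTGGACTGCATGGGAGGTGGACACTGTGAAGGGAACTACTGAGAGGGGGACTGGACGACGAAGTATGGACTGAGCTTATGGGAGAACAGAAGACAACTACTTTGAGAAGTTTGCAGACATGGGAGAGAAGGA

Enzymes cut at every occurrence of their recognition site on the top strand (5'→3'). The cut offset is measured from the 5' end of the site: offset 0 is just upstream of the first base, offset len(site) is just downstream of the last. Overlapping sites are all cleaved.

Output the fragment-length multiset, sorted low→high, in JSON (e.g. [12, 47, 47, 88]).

[3,3,4,5,6,6,6,6,6,7,7,7,7,8,8,8,9,9,9,10,10,10,11,11,11,13,13,14,24]

Site scan:
  ZebVI (TTTG, off=0): starts [61, 71, 75, 219, 228] → cuts [61, 71, 75, 219, 228]
  SqiII (GAAG, off=1): starts [17, 36, 146, 178, 207, 224, 245] → cuts [18, 37, 147, 179, 208, 225, 246]
  EstV (TGGAC, off=1): starts [41, 51, 63, 80, 86, 94, 112, 120, 136, 170, 184] → cuts [42, 52, 64, 81, 87, 95, 113, 121, 137, 171, 185]
  FykVI (ATGGGAG, off=2): starts [2, 29, 100, 128, 196, 237] → cuts [4, 31, 102, 130, 198, 239]

Pooled cuts: [4, 18, 31, 37, 42, 52, 61, 64, 71, 75, 81, 87, 95, 102, 113, 121, 130, 137, 147, 171, 179, 185, 198, 208, 219, 225, 228, 239, 246]

Fragments:
  4→18: 14 bp
  18→31: 13 bp
  31→37: 6 bp
  37→42: 5 bp
  42→52: 10 bp
  52→61: 9 bp
  61→64: 3 bp
  64→71: 7 bp
  71→75: 4 bp
  75→81: 6 bp
  81→87: 6 bp
  87→95: 8 bp
  95→102: 7 bp
  102→113: 11 bp
  113→121: 8 bp
  121→130: 9 bp
  130→137: 7 bp
  137→147: 10 bp
  147→171: 24 bp
  171→179: 8 bp
  179→185: 6 bp
  185→198: 13 bp
  198→208: 10 bp
  208→219: 11 bp
  219→225: 6 bp
  225→228: 3 bp
  228→239: 11 bp
  239→246: 7 bp
  246→4 (wrap): 251-246+4 = 9 bp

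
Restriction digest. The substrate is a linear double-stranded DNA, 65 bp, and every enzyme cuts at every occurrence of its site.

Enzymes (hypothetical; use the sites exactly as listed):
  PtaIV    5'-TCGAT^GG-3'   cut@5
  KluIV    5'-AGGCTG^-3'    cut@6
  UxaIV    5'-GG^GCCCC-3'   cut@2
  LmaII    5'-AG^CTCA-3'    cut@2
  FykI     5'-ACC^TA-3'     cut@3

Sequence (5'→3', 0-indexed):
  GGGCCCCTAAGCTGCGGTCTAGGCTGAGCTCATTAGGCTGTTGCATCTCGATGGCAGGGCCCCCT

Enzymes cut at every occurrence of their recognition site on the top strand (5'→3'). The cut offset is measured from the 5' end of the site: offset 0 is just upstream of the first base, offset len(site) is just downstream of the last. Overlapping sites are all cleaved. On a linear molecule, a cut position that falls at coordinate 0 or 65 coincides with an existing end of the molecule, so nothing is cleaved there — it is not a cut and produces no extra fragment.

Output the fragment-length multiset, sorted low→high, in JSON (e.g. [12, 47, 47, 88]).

Scan for sites:
  PtaIV TCGATGG/5: at [47] ⇒ [52]
  KluIV AGGCTG/6: at [20, 34] ⇒ [26, 40]
  UxaIV GGGCCCC/2: at [0, 56] ⇒ [2, 58]
  LmaII AGCTCA/2: at [26] ⇒ [28]
  FykI (ACCTA, off=3): no sites

All cut coordinates (distinct, sorted): [2, 26, 28, 40, 52, 58]

Fragments:
  [0,2): 2 bp
  [2,26): 24 bp
  [26,28): 2 bp
  [28,40): 12 bp
  [40,52): 12 bp
  [52,58): 6 bp
  [58,65): 7 bp

[2,2,6,7,12,12,24]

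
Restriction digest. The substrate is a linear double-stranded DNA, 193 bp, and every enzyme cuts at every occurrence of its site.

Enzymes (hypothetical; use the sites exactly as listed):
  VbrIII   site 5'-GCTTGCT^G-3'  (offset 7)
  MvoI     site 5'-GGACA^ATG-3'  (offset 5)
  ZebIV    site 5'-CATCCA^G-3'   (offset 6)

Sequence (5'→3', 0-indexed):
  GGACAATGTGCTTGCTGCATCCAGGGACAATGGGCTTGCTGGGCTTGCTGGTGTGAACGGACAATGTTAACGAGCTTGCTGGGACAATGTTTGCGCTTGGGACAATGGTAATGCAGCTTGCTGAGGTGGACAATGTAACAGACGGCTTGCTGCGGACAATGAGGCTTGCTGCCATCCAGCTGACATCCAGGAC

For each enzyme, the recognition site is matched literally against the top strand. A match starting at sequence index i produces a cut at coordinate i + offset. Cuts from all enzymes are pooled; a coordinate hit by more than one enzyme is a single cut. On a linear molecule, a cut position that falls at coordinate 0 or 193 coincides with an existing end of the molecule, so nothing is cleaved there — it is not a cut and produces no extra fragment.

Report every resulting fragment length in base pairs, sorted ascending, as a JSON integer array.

Scan for sites:
  VbrIII GCTTGCTG/7: at [9, 33, 42, 73, 115, 144, 163] ⇒ [16, 40, 49, 80, 122, 151, 170]
  MvoI GGACAATG/5: at [0, 24, 58, 81, 99, 127, 153] ⇒ [5, 29, 63, 86, 104, 132, 158]
  ZebIV CATCCAG/6: at [17, 172, 183] ⇒ [23, 178, 189]

All cut coordinates (distinct, sorted): [5, 16, 23, 29, 40, 49, 63, 80, 86, 104, 122, 132, 151, 158, 170, 178, 189]

Fragment lengths:
  [0,5): 5 bp
  [5,16): 11 bp
  [16,23): 7 bp
  [23,29): 6 bp
  [29,40): 11 bp
  [40,49): 9 bp
  [49,63): 14 bp
  [63,80): 17 bp
  [80,86): 6 bp
  [86,104): 18 bp
  [104,122): 18 bp
  [122,132): 10 bp
  [132,151): 19 bp
  [151,158): 7 bp
  [158,170): 12 bp
  [170,178): 8 bp
  [178,189): 11 bp
  [189,193): 4 bp

[4,5,6,6,7,7,8,9,10,11,11,11,12,14,17,18,18,19]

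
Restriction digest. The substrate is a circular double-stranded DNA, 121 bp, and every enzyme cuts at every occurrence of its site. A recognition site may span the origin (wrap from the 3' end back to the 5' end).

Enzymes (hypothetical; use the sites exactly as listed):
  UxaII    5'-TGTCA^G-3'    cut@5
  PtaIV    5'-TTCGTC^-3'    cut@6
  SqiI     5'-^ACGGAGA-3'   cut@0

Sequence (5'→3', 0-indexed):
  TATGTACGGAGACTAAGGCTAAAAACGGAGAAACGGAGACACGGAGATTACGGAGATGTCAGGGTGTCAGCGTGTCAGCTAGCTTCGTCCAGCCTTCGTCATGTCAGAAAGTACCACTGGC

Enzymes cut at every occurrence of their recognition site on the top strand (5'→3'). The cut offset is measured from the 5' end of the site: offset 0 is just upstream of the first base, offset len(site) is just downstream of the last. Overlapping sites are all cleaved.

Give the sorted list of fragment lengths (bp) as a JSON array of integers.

[6,8,8,8,8,9,11,12,12,19,20]

Per-enzyme occurrences:
  UxaII (TGTCAG, off=5): starts [56, 64, 72, 101] → cuts [61, 69, 77, 106]
  PtaIV (TTCGTC, off=6): starts [83, 94] → cuts [89, 100]
  SqiI (ACGGAGA, off=0): starts [5, 24, 32, 40, 49] → cuts [5, 24, 32, 40, 49]

Pooled cuts: [5, 24, 32, 40, 49, 61, 69, 77, 89, 100, 106]

Fragment lengths:
  5→24: 19 bp
  24→32: 8 bp
  32→40: 8 bp
  40→49: 9 bp
  49→61: 12 bp
  61→69: 8 bp
  69→77: 8 bp
  77→89: 12 bp
  89→100: 11 bp
  100→106: 6 bp
  106→5 (wrap): 121-106+5 = 20 bp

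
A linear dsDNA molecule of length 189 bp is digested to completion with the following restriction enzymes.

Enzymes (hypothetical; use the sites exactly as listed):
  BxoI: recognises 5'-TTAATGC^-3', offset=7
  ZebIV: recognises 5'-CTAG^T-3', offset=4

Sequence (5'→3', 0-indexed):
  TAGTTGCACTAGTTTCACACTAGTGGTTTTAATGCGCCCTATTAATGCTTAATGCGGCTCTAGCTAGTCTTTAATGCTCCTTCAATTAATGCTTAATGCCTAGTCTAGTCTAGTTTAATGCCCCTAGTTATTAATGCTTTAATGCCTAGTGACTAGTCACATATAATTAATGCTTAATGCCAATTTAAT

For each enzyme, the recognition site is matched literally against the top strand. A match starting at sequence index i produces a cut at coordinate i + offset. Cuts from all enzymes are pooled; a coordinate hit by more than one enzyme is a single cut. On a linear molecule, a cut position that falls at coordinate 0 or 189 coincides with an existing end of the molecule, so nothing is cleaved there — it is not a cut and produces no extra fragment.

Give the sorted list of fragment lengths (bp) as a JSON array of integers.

Per-enzyme occurrences:
  BxoI (TTAATGC, off=7): starts [28, 41, 48, 70, 85, 92, 114, 130, 138, 166, 173] → cuts [35, 48, 55, 77, 92, 99, 121, 137, 145, 173, 180]
  ZebIV (CTAGT, off=4): starts [8, 19, 63, 99, 104, 109, 123, 145, 152] → cuts [12, 23, 67, 103, 108, 113, 127, 149, 156]

Pooled cuts: [12, 23, 35, 48, 55, 67, 77, 92, 99, 103, 108, 113, 121, 127, 137, 145, 149, 156, 173, 180]

Fragments:
  [0,12): 12 bp
  [12,23): 11 bp
  [23,35): 12 bp
  [35,48): 13 bp
  [48,55): 7 bp
  [55,67): 12 bp
  [67,77): 10 bp
  [77,92): 15 bp
  [92,99): 7 bp
  [99,103): 4 bp
  [103,108): 5 bp
  [108,113): 5 bp
  [113,121): 8 bp
  [121,127): 6 bp
  [127,137): 10 bp
  [137,145): 8 bp
  [145,149): 4 bp
  [149,156): 7 bp
  [156,173): 17 bp
  [173,180): 7 bp
  [180,189): 9 bp

[4,4,5,5,6,7,7,7,7,8,8,9,10,10,11,12,12,12,13,15,17]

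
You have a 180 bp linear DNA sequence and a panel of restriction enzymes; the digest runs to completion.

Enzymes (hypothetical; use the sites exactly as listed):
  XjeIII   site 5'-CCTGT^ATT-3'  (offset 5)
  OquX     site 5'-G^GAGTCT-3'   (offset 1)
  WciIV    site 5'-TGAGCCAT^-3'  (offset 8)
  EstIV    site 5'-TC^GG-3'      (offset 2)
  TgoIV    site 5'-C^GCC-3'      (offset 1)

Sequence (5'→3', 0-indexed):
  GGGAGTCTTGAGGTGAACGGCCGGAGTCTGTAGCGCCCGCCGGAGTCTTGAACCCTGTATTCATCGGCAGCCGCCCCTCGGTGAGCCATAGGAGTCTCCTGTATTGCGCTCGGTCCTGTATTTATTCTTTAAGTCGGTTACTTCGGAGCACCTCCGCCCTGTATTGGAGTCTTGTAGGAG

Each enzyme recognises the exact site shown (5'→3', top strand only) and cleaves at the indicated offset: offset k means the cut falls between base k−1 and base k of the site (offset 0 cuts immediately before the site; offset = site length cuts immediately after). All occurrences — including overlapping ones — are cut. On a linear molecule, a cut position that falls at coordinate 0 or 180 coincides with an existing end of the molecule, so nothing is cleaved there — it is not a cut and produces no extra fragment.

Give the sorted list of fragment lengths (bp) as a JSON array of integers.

Site scan:
  XjeIII (CCTGTATT, off=5): starts [53, 97, 114, 157] → cuts [58, 102, 119, 162]
  OquX (GGAGTCT, off=1): starts [1, 22, 41, 90, 165] → cuts [2, 23, 42, 91, 166]
  WciIV (TGAGCCAT, off=8): starts [81] → cuts [89]
  EstIV (TCGG, off=2): starts [63, 77, 109, 133, 142] → cuts [65, 79, 111, 135, 144]
  TgoIV (CGCC, off=1): starts [33, 37, 71, 154] → cuts [34, 38, 72, 155]

All cut coordinates (distinct, sorted): [2, 23, 34, 38, 42, 58, 65, 72, 79, 89, 91, 102, 111, 119, 135, 144, 155, 162, 166]

Fragment lengths:
  [0,2): 2 bp
  [2,23): 21 bp
  [23,34): 11 bp
  [34,38): 4 bp
  [38,42): 4 bp
  [42,58): 16 bp
  [58,65): 7 bp
  [65,72): 7 bp
  [72,79): 7 bp
  [79,89): 10 bp
  [89,91): 2 bp
  [91,102): 11 bp
  [102,111): 9 bp
  [111,119): 8 bp
  [119,135): 16 bp
  [135,144): 9 bp
  [144,155): 11 bp
  [155,162): 7 bp
  [162,166): 4 bp
  [166,180): 14 bp

[2,2,4,4,4,7,7,7,7,8,9,9,10,11,11,11,14,16,16,21]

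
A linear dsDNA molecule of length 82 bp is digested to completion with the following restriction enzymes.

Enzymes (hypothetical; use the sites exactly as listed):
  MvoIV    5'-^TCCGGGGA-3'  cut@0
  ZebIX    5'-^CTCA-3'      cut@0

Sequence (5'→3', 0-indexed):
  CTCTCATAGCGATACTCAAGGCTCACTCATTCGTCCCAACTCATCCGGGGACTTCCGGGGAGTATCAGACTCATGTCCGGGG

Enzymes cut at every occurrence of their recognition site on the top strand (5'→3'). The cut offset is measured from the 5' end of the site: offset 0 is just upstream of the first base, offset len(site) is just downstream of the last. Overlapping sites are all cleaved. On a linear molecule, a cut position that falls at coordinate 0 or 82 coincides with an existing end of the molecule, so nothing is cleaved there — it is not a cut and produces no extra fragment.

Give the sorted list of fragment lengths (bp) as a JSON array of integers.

Scan for sites:
  MvoIV TCCGGGGA/0: at [43, 53] ⇒ [43, 53]
  ZebIX CTCA/0: at [2, 14, 21, 25, 39, 69] ⇒ [2, 14, 21, 25, 39, 69]

All cut coordinates (distinct, sorted): [2, 14, 21, 25, 39, 43, 53, 69]

Fragment lengths:
  [0,2): 2 bp
  [2,14): 12 bp
  [14,21): 7 bp
  [21,25): 4 bp
  [25,39): 14 bp
  [39,43): 4 bp
  [43,53): 10 bp
  [53,69): 16 bp
  [69,82): 13 bp

[2,4,4,7,10,12,13,14,16]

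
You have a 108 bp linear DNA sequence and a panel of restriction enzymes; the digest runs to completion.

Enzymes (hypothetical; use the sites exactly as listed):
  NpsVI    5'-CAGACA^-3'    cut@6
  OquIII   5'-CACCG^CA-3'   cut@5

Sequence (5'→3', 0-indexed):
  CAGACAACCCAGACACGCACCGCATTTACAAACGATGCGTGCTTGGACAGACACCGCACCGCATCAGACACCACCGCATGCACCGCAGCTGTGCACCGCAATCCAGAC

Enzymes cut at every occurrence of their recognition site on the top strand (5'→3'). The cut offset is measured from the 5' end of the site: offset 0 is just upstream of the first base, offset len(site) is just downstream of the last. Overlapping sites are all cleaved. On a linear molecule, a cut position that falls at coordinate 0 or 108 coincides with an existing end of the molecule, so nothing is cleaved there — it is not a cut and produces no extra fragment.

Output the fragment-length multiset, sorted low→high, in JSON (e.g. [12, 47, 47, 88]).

Site scan:
  NpsVI (CAGACA, off=6): starts [0, 9, 47, 64] → cuts [6, 15, 53, 70]
  OquIII (CACCGCA, off=5): starts [17, 51, 56, 71, 80, 93] → cuts [22, 56, 61, 76, 85, 98]

Pooled cuts: [6, 15, 22, 53, 56, 61, 70, 76, 85, 98]

Fragments:
  [0,6): 6 bp
  [6,15): 9 bp
  [15,22): 7 bp
  [22,53): 31 bp
  [53,56): 3 bp
  [56,61): 5 bp
  [61,70): 9 bp
  [70,76): 6 bp
  [76,85): 9 bp
  [85,98): 13 bp
  [98,108): 10 bp

[3,5,6,6,7,9,9,9,10,13,31]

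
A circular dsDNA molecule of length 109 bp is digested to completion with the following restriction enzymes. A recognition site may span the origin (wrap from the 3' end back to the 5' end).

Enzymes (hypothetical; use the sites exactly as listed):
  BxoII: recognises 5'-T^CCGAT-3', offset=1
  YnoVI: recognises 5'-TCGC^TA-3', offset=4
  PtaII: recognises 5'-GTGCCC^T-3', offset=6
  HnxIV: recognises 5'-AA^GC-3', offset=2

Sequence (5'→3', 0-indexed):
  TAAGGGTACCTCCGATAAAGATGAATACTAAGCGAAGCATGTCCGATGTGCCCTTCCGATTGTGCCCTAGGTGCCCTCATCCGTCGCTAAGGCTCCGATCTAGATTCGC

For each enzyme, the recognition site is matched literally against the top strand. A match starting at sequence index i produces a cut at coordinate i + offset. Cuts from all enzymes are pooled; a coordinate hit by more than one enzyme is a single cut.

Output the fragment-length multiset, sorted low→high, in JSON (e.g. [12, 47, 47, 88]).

Site scan:
  BxoII (TCCGAT, off=1): starts [10, 41, 54, 93] → cuts [11, 42, 55, 94]
  YnoVI (TCGCTA, off=4): starts [83, 105] → cuts [0, 87]
  PtaII (GTGCCCT, off=6): starts [47, 61, 70] → cuts [53, 67, 76]
  HnxIV (AAGC, off=2): starts [29, 34] → cuts [31, 36]

All cut coordinates (distinct, sorted): [0, 11, 31, 36, 42, 53, 55, 67, 76, 87, 94]

Fragment lengths:
  0→11: 11 bp
  11→31: 20 bp
  31→36: 5 bp
  36→42: 6 bp
  42→53: 11 bp
  53→55: 2 bp
  55→67: 12 bp
  67→76: 9 bp
  76→87: 11 bp
  87→94: 7 bp
  94→0 (wrap): 109-94+0 = 15 bp

[2,5,6,7,9,11,11,11,12,15,20]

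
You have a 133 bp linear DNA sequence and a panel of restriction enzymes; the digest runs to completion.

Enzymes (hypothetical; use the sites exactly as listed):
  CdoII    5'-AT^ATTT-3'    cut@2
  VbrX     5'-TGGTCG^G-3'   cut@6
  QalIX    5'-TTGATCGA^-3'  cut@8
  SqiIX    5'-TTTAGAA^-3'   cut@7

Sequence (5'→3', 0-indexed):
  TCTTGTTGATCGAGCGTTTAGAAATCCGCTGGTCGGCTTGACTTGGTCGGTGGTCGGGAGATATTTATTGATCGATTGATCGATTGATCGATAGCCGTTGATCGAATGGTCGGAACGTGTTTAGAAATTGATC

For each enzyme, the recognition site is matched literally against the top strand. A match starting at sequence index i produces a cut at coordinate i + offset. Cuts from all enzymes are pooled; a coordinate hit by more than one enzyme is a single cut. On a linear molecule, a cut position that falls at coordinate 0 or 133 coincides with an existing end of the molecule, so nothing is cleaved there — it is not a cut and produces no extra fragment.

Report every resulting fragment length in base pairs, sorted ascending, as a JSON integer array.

[6,7,7,7,8,8,10,12,13,13,14,14,14]

Scan for sites:
  CdoII (ATATTT, off=2): starts [60] → cuts [62]
  VbrX (TGGTCGG, off=6): starts [29, 43, 50, 106] → cuts [35, 49, 56, 112]
  QalIX (TTGATCGA, off=8): starts [5, 67, 75, 83, 97] → cuts [13, 75, 83, 91, 105]
  SqiIX (TTTAGAA, off=7): starts [16, 119] → cuts [23, 126]

All cut coordinates (distinct, sorted): [13, 23, 35, 49, 56, 62, 75, 83, 91, 105, 112, 126]

Fragments:
  [0,13): 13 bp
  [13,23): 10 bp
  [23,35): 12 bp
  [35,49): 14 bp
  [49,56): 7 bp
  [56,62): 6 bp
  [62,75): 13 bp
  [75,83): 8 bp
  [83,91): 8 bp
  [91,105): 14 bp
  [105,112): 7 bp
  [112,126): 14 bp
  [126,133): 7 bp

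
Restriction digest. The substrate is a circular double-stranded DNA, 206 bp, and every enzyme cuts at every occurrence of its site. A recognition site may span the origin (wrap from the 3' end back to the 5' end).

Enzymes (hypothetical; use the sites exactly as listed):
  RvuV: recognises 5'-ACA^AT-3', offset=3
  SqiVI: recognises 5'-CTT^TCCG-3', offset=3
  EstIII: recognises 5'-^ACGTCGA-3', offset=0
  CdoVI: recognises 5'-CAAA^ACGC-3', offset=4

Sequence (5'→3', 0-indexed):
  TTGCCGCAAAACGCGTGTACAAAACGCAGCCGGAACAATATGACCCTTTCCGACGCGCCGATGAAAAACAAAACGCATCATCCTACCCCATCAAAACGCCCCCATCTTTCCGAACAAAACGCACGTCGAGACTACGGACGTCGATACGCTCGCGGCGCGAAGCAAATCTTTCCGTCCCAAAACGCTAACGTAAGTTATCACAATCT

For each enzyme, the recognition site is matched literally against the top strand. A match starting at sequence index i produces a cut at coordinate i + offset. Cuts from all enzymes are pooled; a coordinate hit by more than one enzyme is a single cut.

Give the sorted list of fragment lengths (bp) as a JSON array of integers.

[4,10,11,11,13,13,14,14,15,21,23,24,33]

Scan for sites:
  RvuV (ACAAT, off=3): starts [34, 199] → cuts [37, 202]
  SqiVI (CTTTCCG, off=3): starts [45, 105, 167] → cuts [48, 108, 170]
  EstIII (ACGTCGA, off=0): starts [122, 137] → cuts [122, 137]
  CdoVI (CAAAACGC, off=4): starts [6, 19, 68, 91, 114, 177] → cuts [10, 23, 72, 95, 118, 181]

All cut coordinates (distinct, sorted): [10, 23, 37, 48, 72, 95, 108, 118, 122, 137, 170, 181, 202]

Fragment lengths:
  10→23: 13 bp
  23→37: 14 bp
  37→48: 11 bp
  48→72: 24 bp
  72→95: 23 bp
  95→108: 13 bp
  108→118: 10 bp
  118→122: 4 bp
  122→137: 15 bp
  137→170: 33 bp
  170→181: 11 bp
  181→202: 21 bp
  202→10 (wrap): 206-202+10 = 14 bp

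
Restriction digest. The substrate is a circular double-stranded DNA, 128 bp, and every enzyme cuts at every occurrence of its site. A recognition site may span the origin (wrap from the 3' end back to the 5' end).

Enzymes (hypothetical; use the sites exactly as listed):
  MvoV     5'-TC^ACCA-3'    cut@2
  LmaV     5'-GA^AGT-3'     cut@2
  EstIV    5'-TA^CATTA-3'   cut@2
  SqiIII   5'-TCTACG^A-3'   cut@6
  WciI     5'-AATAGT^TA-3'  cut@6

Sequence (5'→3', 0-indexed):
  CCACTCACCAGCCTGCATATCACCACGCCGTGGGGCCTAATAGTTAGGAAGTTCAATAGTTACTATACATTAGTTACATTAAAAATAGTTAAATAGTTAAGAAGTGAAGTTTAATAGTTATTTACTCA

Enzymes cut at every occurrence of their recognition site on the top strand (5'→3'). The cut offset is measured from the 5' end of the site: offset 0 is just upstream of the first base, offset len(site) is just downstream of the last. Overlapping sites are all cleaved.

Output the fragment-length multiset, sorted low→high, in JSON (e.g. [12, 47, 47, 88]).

[5,5,5,7,7,8,9,9,11,11,13,15,23]

Scan for sites:
  MvoV (TCACCA, off=2): starts [4, 19, 125] → cuts [6, 21, 127]
  LmaV (GAAGT, off=2): starts [47, 100, 105] → cuts [49, 102, 107]
  EstIV (TACATTA, off=2): starts [65, 74] → cuts [67, 76]
  SqiIII (TCTACGA, off=6): no sites
  WciI (AATAGTTA, off=6): starts [38, 54, 83, 91, 112] → cuts [44, 60, 89, 97, 118]

Pooled cuts: [6, 21, 44, 49, 60, 67, 76, 89, 97, 102, 107, 118, 127]

Fragments:
  6→21: 15 bp
  21→44: 23 bp
  44→49: 5 bp
  49→60: 11 bp
  60→67: 7 bp
  67→76: 9 bp
  76→89: 13 bp
  89→97: 8 bp
  97→102: 5 bp
  102→107: 5 bp
  107→118: 11 bp
  118→127: 9 bp
  127→6 (wrap): 128-127+6 = 7 bp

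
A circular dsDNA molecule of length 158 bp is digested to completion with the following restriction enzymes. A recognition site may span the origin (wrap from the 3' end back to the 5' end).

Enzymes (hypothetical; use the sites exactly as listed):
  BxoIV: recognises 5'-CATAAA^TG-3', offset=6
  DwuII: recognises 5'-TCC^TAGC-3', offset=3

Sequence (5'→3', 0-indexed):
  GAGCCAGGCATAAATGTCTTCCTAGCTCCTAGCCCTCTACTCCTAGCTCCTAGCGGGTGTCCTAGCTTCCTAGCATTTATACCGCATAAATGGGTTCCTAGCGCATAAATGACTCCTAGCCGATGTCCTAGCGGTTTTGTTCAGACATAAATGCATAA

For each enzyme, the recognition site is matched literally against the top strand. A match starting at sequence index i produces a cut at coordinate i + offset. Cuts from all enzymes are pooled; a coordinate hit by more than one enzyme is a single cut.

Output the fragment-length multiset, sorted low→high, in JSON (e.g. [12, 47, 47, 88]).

Per-enzyme occurrences:
  BxoIV CATAAATG/6: at [8, 84, 103, 145] ⇒ [14, 90, 109, 151]
  DwuII TCCTAGC/3: at [19, 26, 40, 47, 59, 67, 95, 113, 125] ⇒ [22, 29, 43, 50, 62, 70, 98, 116, 128]

Pooled cuts: [14, 22, 29, 43, 50, 62, 70, 90, 98, 109, 116, 128, 151]

Fragment lengths:
  14→22: 8 bp
  22→29: 7 bp
  29→43: 14 bp
  43→50: 7 bp
  50→62: 12 bp
  62→70: 8 bp
  70→90: 20 bp
  90→98: 8 bp
  98→109: 11 bp
  109→116: 7 bp
  116→128: 12 bp
  128→151: 23 bp
  151→14 (wrap): 158-151+14 = 21 bp

[7,7,7,8,8,8,11,12,12,14,20,21,23]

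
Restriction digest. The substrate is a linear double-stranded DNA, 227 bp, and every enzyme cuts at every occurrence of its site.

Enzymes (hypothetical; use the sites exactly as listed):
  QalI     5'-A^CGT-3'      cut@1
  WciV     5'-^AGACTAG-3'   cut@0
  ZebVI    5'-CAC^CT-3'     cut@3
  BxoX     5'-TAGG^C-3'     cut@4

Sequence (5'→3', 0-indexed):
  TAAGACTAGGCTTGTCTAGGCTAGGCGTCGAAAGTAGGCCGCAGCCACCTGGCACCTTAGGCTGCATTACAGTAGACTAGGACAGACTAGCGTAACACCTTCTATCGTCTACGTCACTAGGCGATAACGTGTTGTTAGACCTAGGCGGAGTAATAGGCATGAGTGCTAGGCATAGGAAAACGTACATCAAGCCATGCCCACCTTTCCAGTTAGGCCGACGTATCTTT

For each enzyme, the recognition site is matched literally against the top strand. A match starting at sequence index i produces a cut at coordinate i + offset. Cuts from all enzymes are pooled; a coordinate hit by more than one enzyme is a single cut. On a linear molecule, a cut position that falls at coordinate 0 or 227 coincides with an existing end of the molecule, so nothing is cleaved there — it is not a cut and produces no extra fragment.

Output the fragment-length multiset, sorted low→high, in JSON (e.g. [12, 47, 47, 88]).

[2,4,5,6,6,7,8,9,10,10,10,10,10,12,12,13,13,13,13,15,18,21]

Site scan:
  QalI ACGT/1: at [110, 126, 179, 217] ⇒ [111, 127, 180, 218]
  WciV AGACTAG/0: at [2, 73, 83] ⇒ [2, 73, 83]
  ZebVI CACCT/3: at [45, 52, 95, 198] ⇒ [48, 55, 98, 201]
  BxoX TAGGC/4: at [6, 16, 21, 34, 57, 117, 141, 153, 166, 210] ⇒ [10, 20, 25, 38, 61, 121, 145, 157, 170, 214]

Pooled cuts: [2, 10, 20, 25, 38, 48, 55, 61, 73, 83, 98, 111, 121, 127, 145, 157, 170, 180, 201, 214, 218]

Fragment lengths:
  [0,2): 2 bp
  [2,10): 8 bp
  [10,20): 10 bp
  [20,25): 5 bp
  [25,38): 13 bp
  [38,48): 10 bp
  [48,55): 7 bp
  [55,61): 6 bp
  [61,73): 12 bp
  [73,83): 10 bp
  [83,98): 15 bp
  [98,111): 13 bp
  [111,121): 10 bp
  [121,127): 6 bp
  [127,145): 18 bp
  [145,157): 12 bp
  [157,170): 13 bp
  [170,180): 10 bp
  [180,201): 21 bp
  [201,214): 13 bp
  [214,218): 4 bp
  [218,227): 9 bp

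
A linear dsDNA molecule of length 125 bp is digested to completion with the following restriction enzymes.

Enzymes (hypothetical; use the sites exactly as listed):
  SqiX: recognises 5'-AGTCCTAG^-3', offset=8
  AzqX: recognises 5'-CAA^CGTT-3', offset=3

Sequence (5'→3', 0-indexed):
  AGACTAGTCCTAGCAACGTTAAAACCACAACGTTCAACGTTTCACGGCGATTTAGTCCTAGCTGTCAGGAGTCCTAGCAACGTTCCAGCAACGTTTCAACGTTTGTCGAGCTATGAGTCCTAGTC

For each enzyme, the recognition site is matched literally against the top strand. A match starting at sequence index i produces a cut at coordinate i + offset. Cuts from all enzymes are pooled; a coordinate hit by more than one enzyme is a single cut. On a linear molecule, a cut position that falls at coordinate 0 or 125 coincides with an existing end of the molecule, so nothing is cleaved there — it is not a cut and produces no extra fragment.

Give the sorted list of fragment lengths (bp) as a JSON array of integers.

[2,3,3,7,8,11,13,14,16,24,24]

Site scan:
  SqiX AGTCCTAG/8: at [5, 53, 69, 115] ⇒ [13, 61, 77, 123]
  AzqX CAACGTT/3: at [13, 27, 34, 77, 88, 96] ⇒ [16, 30, 37, 80, 91, 99]

All cut coordinates (distinct, sorted): [13, 16, 30, 37, 61, 77, 80, 91, 99, 123]

Fragment lengths:
  [0,13): 13 bp
  [13,16): 3 bp
  [16,30): 14 bp
  [30,37): 7 bp
  [37,61): 24 bp
  [61,77): 16 bp
  [77,80): 3 bp
  [80,91): 11 bp
  [91,99): 8 bp
  [99,123): 24 bp
  [123,125): 2 bp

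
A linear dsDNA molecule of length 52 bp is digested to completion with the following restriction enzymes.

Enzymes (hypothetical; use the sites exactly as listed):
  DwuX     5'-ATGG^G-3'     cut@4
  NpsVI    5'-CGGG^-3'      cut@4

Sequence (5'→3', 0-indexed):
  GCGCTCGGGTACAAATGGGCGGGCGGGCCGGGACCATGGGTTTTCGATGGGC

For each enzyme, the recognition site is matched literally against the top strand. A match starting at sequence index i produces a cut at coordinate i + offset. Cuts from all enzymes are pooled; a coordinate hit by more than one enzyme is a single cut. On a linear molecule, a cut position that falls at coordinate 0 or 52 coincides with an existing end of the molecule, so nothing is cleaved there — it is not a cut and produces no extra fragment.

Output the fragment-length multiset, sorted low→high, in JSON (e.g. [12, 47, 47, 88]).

[2,4,5,5,7,9,9,11]

Site scan:
  DwuX ATGGG/4: at [14, 35, 46] ⇒ [18, 39, 50]
  NpsVI CGGG/4: at [5, 19, 23, 28] ⇒ [9, 23, 27, 32]

Pooled cuts: [9, 18, 23, 27, 32, 39, 50]

Fragment lengths:
  [0,9): 9 bp
  [9,18): 9 bp
  [18,23): 5 bp
  [23,27): 4 bp
  [27,32): 5 bp
  [32,39): 7 bp
  [39,50): 11 bp
  [50,52): 2 bp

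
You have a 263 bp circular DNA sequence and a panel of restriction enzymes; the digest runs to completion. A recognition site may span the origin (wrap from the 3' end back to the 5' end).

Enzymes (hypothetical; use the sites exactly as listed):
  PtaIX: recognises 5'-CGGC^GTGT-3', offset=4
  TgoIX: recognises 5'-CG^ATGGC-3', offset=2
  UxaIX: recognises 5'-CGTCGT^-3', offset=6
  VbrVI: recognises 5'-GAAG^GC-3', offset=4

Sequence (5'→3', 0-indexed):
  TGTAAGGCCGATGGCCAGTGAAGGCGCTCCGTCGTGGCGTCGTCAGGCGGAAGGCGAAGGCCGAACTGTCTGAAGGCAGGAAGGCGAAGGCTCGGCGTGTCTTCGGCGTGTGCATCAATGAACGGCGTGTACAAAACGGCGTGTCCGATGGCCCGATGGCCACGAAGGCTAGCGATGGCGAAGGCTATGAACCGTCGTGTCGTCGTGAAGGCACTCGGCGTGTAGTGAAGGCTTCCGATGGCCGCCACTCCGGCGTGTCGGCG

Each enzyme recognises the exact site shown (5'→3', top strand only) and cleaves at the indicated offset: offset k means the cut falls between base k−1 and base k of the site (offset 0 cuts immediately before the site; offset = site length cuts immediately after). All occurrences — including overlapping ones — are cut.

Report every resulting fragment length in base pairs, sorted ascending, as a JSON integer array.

[4,6,6,7,7,7,7,8,8,8,8,8,9,9,10,11,11,11,12,12,13,14,15,16,17,19]

Scan for sites:
  PtaIX (CGGCGTGT, off=4): starts [92, 103, 122, 136, 215, 250, 258] → cuts [96, 107, 126, 140, 219, 254, 262]
  TgoIX (CGATGGC, off=2): starts [8, 145, 153, 172, 235] → cuts [10, 147, 155, 174, 237]
  UxaIX (CGTCGT, off=6): starts [29, 37, 192, 200] → cuts [35, 43, 198, 206]
  VbrVI (GAAGGC, off=4): starts [19, 49, 55, 71, 79, 85, 163, 179, 206, 226] → cuts [23, 53, 59, 75, 83, 89, 167, 183, 210, 230]

All cut coordinates (distinct, sorted): [10, 23, 35, 43, 53, 59, 75, 83, 89, 96, 107, 126, 140, 147, 155, 167, 174, 183, 198, 206, 210, 219, 230, 237, 254, 262]

Fragment lengths:
  10→23: 13 bp
  23→35: 12 bp
  35→43: 8 bp
  43→53: 10 bp
  53→59: 6 bp
  59→75: 16 bp
  75→83: 8 bp
  83→89: 6 bp
  89→96: 7 bp
  96→107: 11 bp
  107→126: 19 bp
  126→140: 14 bp
  140→147: 7 bp
  147→155: 8 bp
  155→167: 12 bp
  167→174: 7 bp
  174→183: 9 bp
  183→198: 15 bp
  198→206: 8 bp
  206→210: 4 bp
  210→219: 9 bp
  219→230: 11 bp
  230→237: 7 bp
  237→254: 17 bp
  254→262: 8 bp
  262→10 (wrap): 263-262+10 = 11 bp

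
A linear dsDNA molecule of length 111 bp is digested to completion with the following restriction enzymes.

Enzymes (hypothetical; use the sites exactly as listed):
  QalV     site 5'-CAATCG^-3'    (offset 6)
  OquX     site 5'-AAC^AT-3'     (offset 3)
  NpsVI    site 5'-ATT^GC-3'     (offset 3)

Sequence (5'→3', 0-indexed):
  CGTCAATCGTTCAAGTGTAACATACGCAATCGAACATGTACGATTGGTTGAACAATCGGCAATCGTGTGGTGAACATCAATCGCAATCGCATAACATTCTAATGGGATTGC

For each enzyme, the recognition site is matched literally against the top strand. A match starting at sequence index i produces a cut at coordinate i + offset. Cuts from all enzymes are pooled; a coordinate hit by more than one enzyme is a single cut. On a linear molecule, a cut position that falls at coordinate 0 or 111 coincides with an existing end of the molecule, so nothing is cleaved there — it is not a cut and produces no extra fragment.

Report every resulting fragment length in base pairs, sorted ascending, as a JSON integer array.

Scan for sites:
  QalV CAATCG/6: at [3, 26, 52, 59, 77, 83] ⇒ [9, 32, 58, 65, 83, 89]
  OquX AACAT/3: at [18, 32, 72, 92] ⇒ [21, 35, 75, 95]
  NpsVI ATTGC/3: at [106] ⇒ [109]

Pooled cuts: [9, 21, 32, 35, 58, 65, 75, 83, 89, 95, 109]

Fragments:
  [0,9): 9 bp
  [9,21): 12 bp
  [21,32): 11 bp
  [32,35): 3 bp
  [35,58): 23 bp
  [58,65): 7 bp
  [65,75): 10 bp
  [75,83): 8 bp
  [83,89): 6 bp
  [89,95): 6 bp
  [95,109): 14 bp
  [109,111): 2 bp

[2,3,6,6,7,8,9,10,11,12,14,23]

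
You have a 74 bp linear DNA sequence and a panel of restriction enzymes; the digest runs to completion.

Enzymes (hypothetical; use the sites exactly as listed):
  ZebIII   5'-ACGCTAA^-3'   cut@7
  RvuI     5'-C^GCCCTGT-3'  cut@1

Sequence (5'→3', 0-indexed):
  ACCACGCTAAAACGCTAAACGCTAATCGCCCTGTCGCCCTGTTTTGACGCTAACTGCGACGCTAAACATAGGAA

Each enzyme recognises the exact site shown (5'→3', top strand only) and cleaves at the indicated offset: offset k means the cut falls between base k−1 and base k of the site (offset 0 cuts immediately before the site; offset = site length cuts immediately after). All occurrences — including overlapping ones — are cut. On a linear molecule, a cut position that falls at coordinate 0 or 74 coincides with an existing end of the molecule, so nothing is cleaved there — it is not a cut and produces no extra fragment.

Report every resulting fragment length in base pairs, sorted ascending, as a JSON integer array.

[2,7,8,8,9,10,12,18]

Scan for sites:
  ZebIII ACGCTAA/7: at [3, 11, 18, 46, 58] ⇒ [10, 18, 25, 53, 65]
  RvuI CGCCCTGT/1: at [26, 34] ⇒ [27, 35]

All cut coordinates (distinct, sorted): [10, 18, 25, 27, 35, 53, 65]

Fragments:
  [0,10): 10 bp
  [10,18): 8 bp
  [18,25): 7 bp
  [25,27): 2 bp
  [27,35): 8 bp
  [35,53): 18 bp
  [53,65): 12 bp
  [65,74): 9 bp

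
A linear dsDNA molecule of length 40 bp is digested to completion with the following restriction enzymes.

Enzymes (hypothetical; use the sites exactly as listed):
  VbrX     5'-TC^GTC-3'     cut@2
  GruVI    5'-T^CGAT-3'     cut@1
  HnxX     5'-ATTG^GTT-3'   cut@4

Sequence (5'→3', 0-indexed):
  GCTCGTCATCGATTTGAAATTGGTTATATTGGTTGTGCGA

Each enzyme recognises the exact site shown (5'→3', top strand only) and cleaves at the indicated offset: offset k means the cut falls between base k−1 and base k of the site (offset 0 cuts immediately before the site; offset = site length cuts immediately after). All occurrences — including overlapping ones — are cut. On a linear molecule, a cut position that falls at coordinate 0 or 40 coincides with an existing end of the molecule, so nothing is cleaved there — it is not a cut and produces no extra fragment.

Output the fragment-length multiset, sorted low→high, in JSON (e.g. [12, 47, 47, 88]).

[4,5,9,9,13]

Scan for sites:
  VbrX (TCGTC, off=2): starts [2] → cuts [4]
  GruVI (TCGAT, off=1): starts [8] → cuts [9]
  HnxX (ATTGGTT, off=4): starts [18, 27] → cuts [22, 31]

All cut coordinates (distinct, sorted): [4, 9, 22, 31]

Fragment lengths:
  [0,4): 4 bp
  [4,9): 5 bp
  [9,22): 13 bp
  [22,31): 9 bp
  [31,40): 9 bp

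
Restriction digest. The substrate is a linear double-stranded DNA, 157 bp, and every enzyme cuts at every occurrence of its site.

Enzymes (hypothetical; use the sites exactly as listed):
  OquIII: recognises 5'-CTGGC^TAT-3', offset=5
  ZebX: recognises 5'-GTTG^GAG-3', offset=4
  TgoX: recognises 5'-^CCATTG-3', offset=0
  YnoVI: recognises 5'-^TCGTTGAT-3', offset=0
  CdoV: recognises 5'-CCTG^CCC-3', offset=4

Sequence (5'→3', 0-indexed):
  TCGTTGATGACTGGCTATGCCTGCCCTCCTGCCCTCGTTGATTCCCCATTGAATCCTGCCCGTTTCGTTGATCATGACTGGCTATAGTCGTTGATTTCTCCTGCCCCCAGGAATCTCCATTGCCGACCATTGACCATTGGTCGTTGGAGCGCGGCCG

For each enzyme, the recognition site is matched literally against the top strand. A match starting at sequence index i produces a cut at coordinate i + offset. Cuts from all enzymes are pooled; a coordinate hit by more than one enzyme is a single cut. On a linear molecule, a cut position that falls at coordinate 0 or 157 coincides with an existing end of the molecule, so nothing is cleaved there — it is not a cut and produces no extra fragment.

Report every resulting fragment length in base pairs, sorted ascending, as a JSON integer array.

[3,5,6,7,8,8,10,11,11,13,13,13,15,16,18]

Site scan:
  OquIII CTGGCTAT/5: at [10, 77] ⇒ [15, 82]
  ZebX GTTGGAG/4: at [142] ⇒ [146]
  TgoX CCATTG/0: at [45, 116, 126, 133] ⇒ [45, 116, 126, 133]
  YnoVI TCGTTGAT/0: at [0, 34, 64, 87] ⇒ [34, 64, 87] (position 0 is a terminus of the linear molecule — no cut)
  CdoV CCTGCCC/4: at [19, 27, 54, 99] ⇒ [23, 31, 58, 103]

Pooled cuts: [15, 23, 31, 34, 45, 58, 64, 82, 87, 103, 116, 126, 133, 146]

Fragments:
  [0,15): 15 bp
  [15,23): 8 bp
  [23,31): 8 bp
  [31,34): 3 bp
  [34,45): 11 bp
  [45,58): 13 bp
  [58,64): 6 bp
  [64,82): 18 bp
  [82,87): 5 bp
  [87,103): 16 bp
  [103,116): 13 bp
  [116,126): 10 bp
  [126,133): 7 bp
  [133,146): 13 bp
  [146,157): 11 bp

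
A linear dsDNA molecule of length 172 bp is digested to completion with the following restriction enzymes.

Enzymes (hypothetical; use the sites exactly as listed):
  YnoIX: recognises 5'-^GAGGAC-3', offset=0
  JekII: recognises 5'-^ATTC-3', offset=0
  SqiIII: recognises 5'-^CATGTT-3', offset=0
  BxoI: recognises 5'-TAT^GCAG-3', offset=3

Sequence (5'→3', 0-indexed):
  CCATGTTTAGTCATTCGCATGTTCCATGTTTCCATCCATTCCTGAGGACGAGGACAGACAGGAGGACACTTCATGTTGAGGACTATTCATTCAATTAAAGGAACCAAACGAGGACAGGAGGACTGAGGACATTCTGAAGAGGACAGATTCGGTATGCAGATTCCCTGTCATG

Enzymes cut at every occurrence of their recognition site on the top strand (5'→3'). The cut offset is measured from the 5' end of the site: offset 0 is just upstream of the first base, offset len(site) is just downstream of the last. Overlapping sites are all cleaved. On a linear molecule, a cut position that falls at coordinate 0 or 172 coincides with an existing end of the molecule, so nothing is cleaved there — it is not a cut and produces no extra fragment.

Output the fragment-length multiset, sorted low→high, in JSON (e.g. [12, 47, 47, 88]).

Scan for sites:
  YnoIX GAGGAC/0: at [43, 49, 61, 77, 109, 117, 124, 138] ⇒ [43, 49, 61, 77, 109, 117, 124, 138]
  JekII ATTC/0: at [12, 37, 84, 88, 130, 146, 159] ⇒ [12, 37, 84, 88, 130, 146, 159]
  SqiIII CATGTT/0: at [1, 17, 24, 71] ⇒ [1, 17, 24, 71]
  BxoI TATGCAG/3: at [152] ⇒ [155]

Pooled cuts: [1, 12, 17, 24, 37, 43, 49, 61, 71, 77, 84, 88, 109, 117, 124, 130, 138, 146, 155, 159]

Fragments:
  [0,1): 1 bp
  [1,12): 11 bp
  [12,17): 5 bp
  [17,24): 7 bp
  [24,37): 13 bp
  [37,43): 6 bp
  [43,49): 6 bp
  [49,61): 12 bp
  [61,71): 10 bp
  [71,77): 6 bp
  [77,84): 7 bp
  [84,88): 4 bp
  [88,109): 21 bp
  [109,117): 8 bp
  [117,124): 7 bp
  [124,130): 6 bp
  [130,138): 8 bp
  [138,146): 8 bp
  [146,155): 9 bp
  [155,159): 4 bp
  [159,172): 13 bp

[1,4,4,5,6,6,6,6,7,7,7,8,8,8,9,10,11,12,13,13,21]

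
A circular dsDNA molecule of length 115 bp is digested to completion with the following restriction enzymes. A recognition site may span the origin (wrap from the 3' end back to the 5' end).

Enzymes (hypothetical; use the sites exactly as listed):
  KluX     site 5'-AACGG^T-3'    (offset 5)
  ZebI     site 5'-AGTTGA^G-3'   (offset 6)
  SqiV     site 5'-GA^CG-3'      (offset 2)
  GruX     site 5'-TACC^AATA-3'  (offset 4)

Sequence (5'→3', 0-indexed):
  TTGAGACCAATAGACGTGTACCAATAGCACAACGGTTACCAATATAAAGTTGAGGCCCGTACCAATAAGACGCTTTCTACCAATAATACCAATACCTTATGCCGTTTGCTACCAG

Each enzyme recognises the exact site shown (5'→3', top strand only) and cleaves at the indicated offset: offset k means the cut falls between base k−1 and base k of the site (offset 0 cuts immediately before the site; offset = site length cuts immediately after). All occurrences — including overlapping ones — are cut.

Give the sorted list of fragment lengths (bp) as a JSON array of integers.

[5,7,8,9,10,10,11,13,13,29]

Scan for sites:
  KluX AACGGT/5: at [30] ⇒ [35]
  ZebI AGTTGAG/6: at [47, 113] ⇒ [4, 53]
  SqiV GACG/2: at [12, 68] ⇒ [14, 70]
  GruX TACCAATA/4: at [18, 36, 59, 77, 86] ⇒ [22, 40, 63, 81, 90]

Pooled cuts: [4, 14, 22, 35, 40, 53, 63, 70, 81, 90]

Fragments:
  4→14: 10 bp
  14→22: 8 bp
  22→35: 13 bp
  35→40: 5 bp
  40→53: 13 bp
  53→63: 10 bp
  63→70: 7 bp
  70→81: 11 bp
  81→90: 9 bp
  90→4 (wrap): 115-90+4 = 29 bp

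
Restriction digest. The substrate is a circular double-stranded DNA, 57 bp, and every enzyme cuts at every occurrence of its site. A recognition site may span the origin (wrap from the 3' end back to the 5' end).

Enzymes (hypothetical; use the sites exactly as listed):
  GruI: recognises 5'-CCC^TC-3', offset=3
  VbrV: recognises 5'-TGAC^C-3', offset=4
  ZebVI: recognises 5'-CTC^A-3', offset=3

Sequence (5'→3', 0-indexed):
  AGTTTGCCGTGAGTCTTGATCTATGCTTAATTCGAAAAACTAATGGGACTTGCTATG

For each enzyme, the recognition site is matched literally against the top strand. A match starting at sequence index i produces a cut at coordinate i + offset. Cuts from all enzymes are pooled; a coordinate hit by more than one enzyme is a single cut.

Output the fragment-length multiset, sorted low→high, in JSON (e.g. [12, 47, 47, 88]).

[57]

Site scan:
  GruI (CCCTC, off=3): no sites
  VbrV (TGACC, off=4): no sites
  ZebVI (CTCA, off=3): no sites

Pooled cuts: ∅

Fragment lengths:
  no cuts → one circular fragment of 57 bp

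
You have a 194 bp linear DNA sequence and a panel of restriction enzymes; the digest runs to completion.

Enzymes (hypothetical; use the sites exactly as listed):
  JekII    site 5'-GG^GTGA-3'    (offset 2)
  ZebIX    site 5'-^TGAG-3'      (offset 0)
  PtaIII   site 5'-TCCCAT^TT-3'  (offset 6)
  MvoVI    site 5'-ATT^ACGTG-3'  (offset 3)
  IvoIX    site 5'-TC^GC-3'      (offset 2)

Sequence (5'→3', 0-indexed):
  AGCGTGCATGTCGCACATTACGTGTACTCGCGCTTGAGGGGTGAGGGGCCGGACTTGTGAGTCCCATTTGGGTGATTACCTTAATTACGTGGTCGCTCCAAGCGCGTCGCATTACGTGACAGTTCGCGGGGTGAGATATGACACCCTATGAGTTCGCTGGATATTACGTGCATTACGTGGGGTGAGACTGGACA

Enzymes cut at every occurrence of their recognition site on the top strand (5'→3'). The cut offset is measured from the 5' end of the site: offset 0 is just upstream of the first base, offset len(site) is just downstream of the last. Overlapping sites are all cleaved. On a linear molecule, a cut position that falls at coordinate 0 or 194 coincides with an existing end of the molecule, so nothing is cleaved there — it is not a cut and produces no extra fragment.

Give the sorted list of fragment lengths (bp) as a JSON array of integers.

[1,1,1,4,5,5,5,6,7,7,7,8,9,10,10,10,12,12,12,14,15,16,17]

Scan for sites:
  JekII GGGTGA/2: at [38, 69, 128, 179] ⇒ [40, 71, 130, 181]
  ZebIX TGAG/0: at [34, 41, 57, 131, 148, 182] ⇒ [34, 41, 57, 131, 148, 182]
  PtaIII TCCCATTT/6: at [61] ⇒ [67]
  MvoVI ATTACGTG/3: at [16, 83, 110, 162, 171] ⇒ [19, 86, 113, 165, 174]
  IvoIX TCGC/2: at [10, 27, 92, 106, 123, 153] ⇒ [12, 29, 94, 108, 125, 155]

Pooled cuts: [12, 19, 29, 34, 40, 41, 57, 67, 71, 86, 94, 108, 113, 125, 130, 131, 148, 155, 165, 174, 181, 182]

Fragment lengths:
  [0,12): 12 bp
  [12,19): 7 bp
  [19,29): 10 bp
  [29,34): 5 bp
  [34,40): 6 bp
  [40,41): 1 bp
  [41,57): 16 bp
  [57,67): 10 bp
  [67,71): 4 bp
  [71,86): 15 bp
  [86,94): 8 bp
  [94,108): 14 bp
  [108,113): 5 bp
  [113,125): 12 bp
  [125,130): 5 bp
  [130,131): 1 bp
  [131,148): 17 bp
  [148,155): 7 bp
  [155,165): 10 bp
  [165,174): 9 bp
  [174,181): 7 bp
  [181,182): 1 bp
  [182,194): 12 bp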